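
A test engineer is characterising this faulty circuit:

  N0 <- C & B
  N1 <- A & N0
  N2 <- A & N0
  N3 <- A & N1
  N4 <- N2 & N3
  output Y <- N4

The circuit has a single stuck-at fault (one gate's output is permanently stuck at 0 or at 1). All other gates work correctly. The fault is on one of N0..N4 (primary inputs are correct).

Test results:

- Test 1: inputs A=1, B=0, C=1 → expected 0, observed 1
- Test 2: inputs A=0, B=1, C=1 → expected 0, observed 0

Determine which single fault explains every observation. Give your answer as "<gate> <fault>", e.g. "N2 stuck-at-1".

N0 stuck-at-1

Fault-free values for test 1 (A=1, B=0, C=1): N0=0, N1=0, N2=0, N3=0, N4=0, giving Y=0. Observed 1.
Test 1: faults giving observed 1 are {N0 stuck-at-1, N4 stuck-at-1}.
Test 2 (A=0, B=1, C=1): fault-free N0=1, N1=0, N2=0, N3=0, N4=0 → 0; observed 0. Eliminates N4 stuck-at-1.
Only N0 stuck-at-1 is consistent with every test.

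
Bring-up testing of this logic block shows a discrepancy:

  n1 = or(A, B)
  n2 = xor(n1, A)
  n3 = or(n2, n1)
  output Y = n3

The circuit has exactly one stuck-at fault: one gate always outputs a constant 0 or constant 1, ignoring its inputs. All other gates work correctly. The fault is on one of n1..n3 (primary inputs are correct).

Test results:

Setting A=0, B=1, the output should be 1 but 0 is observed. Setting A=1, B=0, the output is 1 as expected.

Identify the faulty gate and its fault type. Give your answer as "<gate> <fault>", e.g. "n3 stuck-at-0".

Fault-free values for test 1 (A=0, B=1): n1=1, n2=1, n3=1, giving Y=1. Observed 0.
Test 1: faults giving observed 0 are {n1 stuck-at-0, n3 stuck-at-0}.
Test 2 (A=1, B=0): fault-free n1=1, n2=0, n3=1 → 1; observed 1. Eliminates n3 stuck-at-0.
Only n1 stuck-at-0 is consistent with every test.

n1 stuck-at-0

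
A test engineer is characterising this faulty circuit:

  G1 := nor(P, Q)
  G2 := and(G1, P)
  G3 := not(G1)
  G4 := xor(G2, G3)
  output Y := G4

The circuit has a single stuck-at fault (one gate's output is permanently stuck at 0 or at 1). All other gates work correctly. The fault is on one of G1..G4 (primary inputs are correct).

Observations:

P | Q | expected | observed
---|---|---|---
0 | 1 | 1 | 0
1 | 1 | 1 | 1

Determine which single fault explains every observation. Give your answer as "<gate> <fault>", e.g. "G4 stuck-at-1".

G1 stuck-at-1

Fault-free values for test 1 (P=0, Q=1): G1=0, G2=0, G3=1, G4=1, giving Y=1. Observed 0.
Test 1: faults giving observed 0 are {G1 stuck-at-1, G2 stuck-at-1, G3 stuck-at-0, G4 stuck-at-0}.
Test 2 (P=1, Q=1): fault-free G1=0, G2=0, G3=1, G4=1 → 1; observed 1. Eliminates G2 stuck-at-1, G3 stuck-at-0, G4 stuck-at-0.
Only G1 stuck-at-1 is consistent with every test.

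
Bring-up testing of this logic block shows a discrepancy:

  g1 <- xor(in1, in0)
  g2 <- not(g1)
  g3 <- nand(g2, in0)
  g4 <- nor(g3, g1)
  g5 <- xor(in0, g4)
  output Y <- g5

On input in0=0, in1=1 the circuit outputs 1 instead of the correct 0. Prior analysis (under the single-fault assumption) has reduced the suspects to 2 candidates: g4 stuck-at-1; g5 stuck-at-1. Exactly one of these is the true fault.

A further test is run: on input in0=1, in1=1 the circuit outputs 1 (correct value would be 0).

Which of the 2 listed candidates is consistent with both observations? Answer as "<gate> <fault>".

g5 stuck-at-1

Evaluate each candidate on input in0=1, in1=1:
  g4 stuck-at-1: g1=0, g2=1, g3=0, g4=1 [stuck-at-1], g5=0 → 0 — eliminated
  g5 stuck-at-1: g1=0, g2=1, g3=0, g4=1, g5=1 [stuck-at-1] → 1 — matches
Only g5 stuck-at-1 reproduces the observed 1.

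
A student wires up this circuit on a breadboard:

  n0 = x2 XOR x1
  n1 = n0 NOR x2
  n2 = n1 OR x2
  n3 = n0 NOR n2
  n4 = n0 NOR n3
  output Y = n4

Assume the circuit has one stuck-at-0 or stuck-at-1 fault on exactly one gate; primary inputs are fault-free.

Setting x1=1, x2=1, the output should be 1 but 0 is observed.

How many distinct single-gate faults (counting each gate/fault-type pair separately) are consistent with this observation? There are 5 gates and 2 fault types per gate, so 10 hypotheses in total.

Fault-free: n0=0, n1=0, n2=1, n3=0, n4=1 → 1. Observed 0.
  n0 stuck-at-0: output 1 ✗
  n0 stuck-at-1: output 0 ✓
  n1 stuck-at-0: output 1 ✗
  n1 stuck-at-1: output 1 ✗
  n2 stuck-at-0: output 0 ✓
  n2 stuck-at-1: output 1 ✗
  n3 stuck-at-0: output 1 ✗
  n3 stuck-at-1: output 0 ✓
  n4 stuck-at-0: output 0 ✓
  n4 stuck-at-1: output 1 ✗
Consistent faults: {n0 stuck-at-1, n2 stuck-at-0, n3 stuck-at-1, n4 stuck-at-0} — 4 in all.

4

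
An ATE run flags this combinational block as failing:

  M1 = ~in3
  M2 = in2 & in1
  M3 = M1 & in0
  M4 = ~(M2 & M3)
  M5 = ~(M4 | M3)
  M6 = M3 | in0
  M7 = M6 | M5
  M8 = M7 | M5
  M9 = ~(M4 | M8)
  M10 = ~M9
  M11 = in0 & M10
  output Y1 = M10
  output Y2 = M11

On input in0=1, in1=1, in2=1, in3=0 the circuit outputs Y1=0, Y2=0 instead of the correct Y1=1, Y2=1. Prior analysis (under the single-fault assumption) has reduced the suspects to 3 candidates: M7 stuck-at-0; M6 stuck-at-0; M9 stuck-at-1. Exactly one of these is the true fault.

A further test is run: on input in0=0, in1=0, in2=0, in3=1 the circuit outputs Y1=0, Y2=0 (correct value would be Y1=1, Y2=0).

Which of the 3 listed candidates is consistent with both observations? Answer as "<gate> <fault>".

Evaluate each candidate on input in0=0, in1=0, in2=0, in3=1:
  M7 stuck-at-0: M1=0, M2=0, M3=0, M4=1, M5=0, M6=0, M7=0 [stuck-at-0], M8=0, M9=0, M10=1, M11=0 → Y1=1, Y2=0 — eliminated
  M6 stuck-at-0: M1=0, M2=0, M3=0, M4=1, M5=0, M6=0 [stuck-at-0], M7=0, M8=0, M9=0, M10=1, M11=0 → Y1=1, Y2=0 — eliminated
  M9 stuck-at-1: M1=0, M2=0, M3=0, M4=1, M5=0, M6=0, M7=0, M8=0, M9=1 [stuck-at-1], M10=0, M11=0 → Y1=0, Y2=0 — matches
Only M9 stuck-at-1 reproduces the observed Y1=0, Y2=0.

M9 stuck-at-1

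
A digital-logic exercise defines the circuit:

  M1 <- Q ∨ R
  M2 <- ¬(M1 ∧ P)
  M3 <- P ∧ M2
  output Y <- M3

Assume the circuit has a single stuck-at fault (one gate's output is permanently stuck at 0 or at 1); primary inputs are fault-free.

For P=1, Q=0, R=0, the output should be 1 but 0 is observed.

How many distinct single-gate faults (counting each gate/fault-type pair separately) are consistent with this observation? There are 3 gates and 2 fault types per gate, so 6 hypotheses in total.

Fault-free: M1=0, M2=1, M3=1 → 1. Observed 0.
  M1 stuck-at-0: output 1 ✗
  M1 stuck-at-1: output 0 ✓
  M2 stuck-at-0: output 0 ✓
  M2 stuck-at-1: output 1 ✗
  M3 stuck-at-0: output 0 ✓
  M3 stuck-at-1: output 1 ✗
Consistent faults: {M1 stuck-at-1, M2 stuck-at-0, M3 stuck-at-0} — 3 in all.

3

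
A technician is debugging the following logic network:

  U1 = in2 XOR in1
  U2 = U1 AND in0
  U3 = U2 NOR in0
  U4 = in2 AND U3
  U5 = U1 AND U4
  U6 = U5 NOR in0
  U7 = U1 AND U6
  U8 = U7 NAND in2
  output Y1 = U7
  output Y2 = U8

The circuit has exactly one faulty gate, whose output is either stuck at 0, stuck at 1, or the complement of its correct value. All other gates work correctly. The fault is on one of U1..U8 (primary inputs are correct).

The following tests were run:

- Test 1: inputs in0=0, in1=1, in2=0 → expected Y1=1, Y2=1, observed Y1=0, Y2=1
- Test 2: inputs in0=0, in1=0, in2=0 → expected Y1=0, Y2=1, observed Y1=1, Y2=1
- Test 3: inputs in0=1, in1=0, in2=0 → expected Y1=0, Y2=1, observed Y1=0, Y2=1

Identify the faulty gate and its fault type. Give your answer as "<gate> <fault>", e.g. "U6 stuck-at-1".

U1 inverted output

Fault-free values for test 1 (in0=0, in1=1, in2=0): U1=1, U2=0, U3=1, U4=0, U5=0, U6=1, U7=1, U8=1, giving Y1=1, Y2=1. Observed Y1=0, Y2=1.
Test 1: faults giving observed Y1=0, Y2=1 are {U1 stuck-at-0, U1 inverted output, U4 stuck-at-1, U4 inverted output, U5 stuck-at-1, U5 inverted output, U6 stuck-at-0, U6 inverted output, U7 stuck-at-0, U7 inverted output}.
Test 2 (in0=0, in1=0, in2=0): fault-free U1=0, U2=0, U3=1, U4=0, U5=0, U6=1, U7=0, U8=1 → Y1=0, Y2=1; observed Y1=1, Y2=1. Eliminates U1 stuck-at-0, U4 stuck-at-1, U4 inverted output, U5 stuck-at-1, U5 inverted output, U6 stuck-at-0, U6 inverted output, U7 stuck-at-0.
Test 3 (in0=1, in1=0, in2=0): fault-free U1=0, U2=0, U3=0, U4=0, U5=0, U6=0, U7=0, U8=1 → Y1=0, Y2=1; observed Y1=0, Y2=1. Eliminates U7 inverted output.
Only U1 inverted output is consistent with every test.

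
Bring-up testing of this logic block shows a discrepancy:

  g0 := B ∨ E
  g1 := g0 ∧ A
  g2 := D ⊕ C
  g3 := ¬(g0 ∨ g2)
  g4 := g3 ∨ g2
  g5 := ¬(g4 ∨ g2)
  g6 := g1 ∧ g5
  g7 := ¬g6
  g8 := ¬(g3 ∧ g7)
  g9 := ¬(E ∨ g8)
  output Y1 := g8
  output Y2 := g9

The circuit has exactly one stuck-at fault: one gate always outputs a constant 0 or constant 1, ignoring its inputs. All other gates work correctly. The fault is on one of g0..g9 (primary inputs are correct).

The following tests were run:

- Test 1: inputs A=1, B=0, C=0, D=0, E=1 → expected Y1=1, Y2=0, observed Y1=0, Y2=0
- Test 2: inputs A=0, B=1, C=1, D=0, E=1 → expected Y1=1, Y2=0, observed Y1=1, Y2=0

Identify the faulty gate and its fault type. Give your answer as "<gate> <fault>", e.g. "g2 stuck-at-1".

Fault-free values for test 1 (A=1, B=0, C=0, D=0, E=1): g0=1, g1=1, g2=0, g3=0, g4=0, g5=1, g6=1, g7=0, g8=1, g9=0, giving Y1=1, Y2=0. Observed Y1=0, Y2=0.
Test 1: faults giving observed Y1=0, Y2=0 are {g0 stuck-at-0, g3 stuck-at-1, g8 stuck-at-0}.
Test 2 (A=0, B=1, C=1, D=0, E=1): fault-free g0=1, g1=0, g2=1, g3=0, g4=1, g5=0, g6=0, g7=1, g8=1, g9=0 → Y1=1, Y2=0; observed Y1=1, Y2=0. Eliminates g3 stuck-at-1, g8 stuck-at-0.
Only g0 stuck-at-0 is consistent with every test.

g0 stuck-at-0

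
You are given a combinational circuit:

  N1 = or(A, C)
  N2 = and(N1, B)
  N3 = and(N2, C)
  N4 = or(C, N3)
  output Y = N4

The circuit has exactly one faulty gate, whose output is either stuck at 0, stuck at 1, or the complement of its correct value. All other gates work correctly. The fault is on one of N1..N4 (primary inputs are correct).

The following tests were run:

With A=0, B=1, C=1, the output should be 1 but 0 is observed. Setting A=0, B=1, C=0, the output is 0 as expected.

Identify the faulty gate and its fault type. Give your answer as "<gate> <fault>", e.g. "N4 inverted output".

N4 stuck-at-0

Fault-free values for test 1 (A=0, B=1, C=1): N1=1, N2=1, N3=1, N4=1, giving Y=1. Observed 0.
Test 1: faults giving observed 0 are {N4 stuck-at-0, N4 inverted output}.
Test 2 (A=0, B=1, C=0): fault-free N1=0, N2=0, N3=0, N4=0 → 0; observed 0. Eliminates N4 inverted output.
Only N4 stuck-at-0 is consistent with every test.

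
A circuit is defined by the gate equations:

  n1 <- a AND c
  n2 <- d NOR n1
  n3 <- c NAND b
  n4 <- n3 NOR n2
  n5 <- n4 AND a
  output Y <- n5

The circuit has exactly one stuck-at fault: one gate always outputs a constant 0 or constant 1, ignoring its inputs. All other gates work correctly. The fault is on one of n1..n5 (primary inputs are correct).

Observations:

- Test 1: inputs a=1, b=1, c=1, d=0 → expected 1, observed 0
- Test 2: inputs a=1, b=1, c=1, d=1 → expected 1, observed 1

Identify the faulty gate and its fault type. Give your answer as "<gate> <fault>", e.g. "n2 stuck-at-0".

Fault-free values for test 1 (a=1, b=1, c=1, d=0): n1=1, n2=0, n3=0, n4=1, n5=1, giving Y=1. Observed 0.
Test 1: faults giving observed 0 are {n1 stuck-at-0, n2 stuck-at-1, n3 stuck-at-1, n4 stuck-at-0, n5 stuck-at-0}.
Test 2 (a=1, b=1, c=1, d=1): fault-free n1=1, n2=0, n3=0, n4=1, n5=1 → 1; observed 1. Eliminates n2 stuck-at-1, n3 stuck-at-1, n4 stuck-at-0, n5 stuck-at-0.
Only n1 stuck-at-0 is consistent with every test.

n1 stuck-at-0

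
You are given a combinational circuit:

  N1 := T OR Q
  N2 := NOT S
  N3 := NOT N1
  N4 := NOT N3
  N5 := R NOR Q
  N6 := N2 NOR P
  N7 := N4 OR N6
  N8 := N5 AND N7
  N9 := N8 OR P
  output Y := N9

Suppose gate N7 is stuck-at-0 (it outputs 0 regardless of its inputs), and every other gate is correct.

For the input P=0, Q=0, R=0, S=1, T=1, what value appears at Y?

Propagate with N7 forced: N1=1, N2=0, N3=0, N4=1, N5=1, N6=1, N7=0 [stuck-at-0], N8=0, N9=0.
So Y = 0. (Without the fault it would be 1.)

0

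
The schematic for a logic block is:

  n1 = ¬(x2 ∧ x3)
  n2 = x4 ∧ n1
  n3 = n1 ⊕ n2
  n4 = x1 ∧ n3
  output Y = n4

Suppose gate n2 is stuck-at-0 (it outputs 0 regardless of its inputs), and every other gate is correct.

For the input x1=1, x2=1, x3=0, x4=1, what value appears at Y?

1

Propagate with n2 forced: n1=1, n2=0 [stuck-at-0], n3=1, n4=1.
So Y = 1. (Without the fault it would be 0.)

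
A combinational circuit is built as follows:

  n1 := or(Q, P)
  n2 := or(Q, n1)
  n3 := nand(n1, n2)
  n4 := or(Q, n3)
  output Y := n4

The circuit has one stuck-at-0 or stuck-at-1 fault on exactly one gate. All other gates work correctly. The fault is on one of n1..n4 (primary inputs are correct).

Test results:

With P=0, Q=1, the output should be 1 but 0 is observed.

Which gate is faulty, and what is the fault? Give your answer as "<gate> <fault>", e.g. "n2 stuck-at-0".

n4 stuck-at-0

Fault-free values for test 1 (P=0, Q=1): n1=1, n2=1, n3=0, n4=1, giving Y=1. Observed 0.
Test 1: faults giving observed 0 are {n4 stuck-at-0}.
Only n4 stuck-at-0 is consistent with every test.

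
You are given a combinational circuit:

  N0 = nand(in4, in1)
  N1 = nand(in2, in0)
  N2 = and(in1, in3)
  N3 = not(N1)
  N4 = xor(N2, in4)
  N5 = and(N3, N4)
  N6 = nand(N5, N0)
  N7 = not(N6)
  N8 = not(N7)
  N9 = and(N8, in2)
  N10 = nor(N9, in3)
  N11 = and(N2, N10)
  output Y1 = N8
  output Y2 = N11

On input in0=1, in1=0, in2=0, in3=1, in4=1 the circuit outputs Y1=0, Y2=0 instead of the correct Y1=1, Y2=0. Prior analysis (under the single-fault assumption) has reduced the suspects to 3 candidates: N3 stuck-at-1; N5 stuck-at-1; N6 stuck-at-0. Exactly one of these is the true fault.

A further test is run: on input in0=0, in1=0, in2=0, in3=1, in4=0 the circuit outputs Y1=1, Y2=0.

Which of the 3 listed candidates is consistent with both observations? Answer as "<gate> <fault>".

Evaluate each candidate on input in0=0, in1=0, in2=0, in3=1, in4=0:
  N3 stuck-at-1: N0=1, N1=1, N2=0, N3=1 [stuck-at-1], N4=0, N5=0, N6=1, N7=0, N8=1, N9=0, N10=0, N11=0 → Y1=1, Y2=0 — matches
  N5 stuck-at-1: N0=1, N1=1, N2=0, N3=0, N4=0, N5=1 [stuck-at-1], N6=0, N7=1, N8=0, N9=0, N10=0, N11=0 → Y1=0, Y2=0 — eliminated
  N6 stuck-at-0: N0=1, N1=1, N2=0, N3=0, N4=0, N5=0, N6=0 [stuck-at-0], N7=1, N8=0, N9=0, N10=0, N11=0 → Y1=0, Y2=0 — eliminated
Only N3 stuck-at-1 reproduces the observed Y1=1, Y2=0.

N3 stuck-at-1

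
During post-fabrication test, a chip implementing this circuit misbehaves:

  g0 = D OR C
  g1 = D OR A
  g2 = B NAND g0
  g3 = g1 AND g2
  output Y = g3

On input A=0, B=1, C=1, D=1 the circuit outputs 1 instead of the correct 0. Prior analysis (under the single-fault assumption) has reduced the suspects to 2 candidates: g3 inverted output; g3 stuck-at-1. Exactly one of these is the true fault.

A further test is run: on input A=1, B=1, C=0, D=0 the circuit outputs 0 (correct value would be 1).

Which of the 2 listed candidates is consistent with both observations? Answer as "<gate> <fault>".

g3 inverted output

Evaluate each candidate on input A=1, B=1, C=0, D=0:
  g3 inverted output: g0=0, g1=1, g2=1, g3=0 [inverted output] → 0 — matches
  g3 stuck-at-1: g0=0, g1=1, g2=1, g3=1 [stuck-at-1] → 1 — eliminated
Only g3 inverted output reproduces the observed 0.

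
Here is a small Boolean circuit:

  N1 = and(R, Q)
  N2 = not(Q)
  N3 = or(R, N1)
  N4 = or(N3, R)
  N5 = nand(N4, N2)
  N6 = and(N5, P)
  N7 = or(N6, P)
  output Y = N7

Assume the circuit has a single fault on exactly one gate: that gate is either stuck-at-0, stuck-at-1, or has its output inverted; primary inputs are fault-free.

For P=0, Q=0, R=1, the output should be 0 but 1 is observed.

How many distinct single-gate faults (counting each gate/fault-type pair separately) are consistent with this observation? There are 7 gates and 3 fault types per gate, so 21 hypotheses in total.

4

Fault-free: N1=0, N2=1, N3=1, N4=1, N5=0, N6=0, N7=0 → 0. Observed 1.
  N1: none of the 3 fault types match ✗
  N2: none of the 3 fault types match ✗
  N3: none of the 3 fault types match ✗
  N4: none of the 3 fault types match ✗
  N5: none of the 3 fault types match ✗
  N6: stuck-at-1, inverted output ✓; others ✗
  N7: stuck-at-1, inverted output ✓; others ✗
Consistent faults: {N6 stuck-at-1, N6 inverted output, N7 stuck-at-1, N7 inverted output} — 4 in all.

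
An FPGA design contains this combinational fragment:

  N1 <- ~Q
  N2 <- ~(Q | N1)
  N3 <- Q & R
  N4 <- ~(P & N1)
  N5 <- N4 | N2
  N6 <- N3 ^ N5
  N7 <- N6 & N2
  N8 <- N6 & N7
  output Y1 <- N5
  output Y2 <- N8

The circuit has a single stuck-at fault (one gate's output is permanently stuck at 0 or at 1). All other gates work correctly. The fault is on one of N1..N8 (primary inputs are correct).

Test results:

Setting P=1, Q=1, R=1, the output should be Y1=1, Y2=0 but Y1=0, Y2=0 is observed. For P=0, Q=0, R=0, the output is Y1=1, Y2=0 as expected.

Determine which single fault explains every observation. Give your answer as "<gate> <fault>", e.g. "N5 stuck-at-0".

Fault-free values for test 1 (P=1, Q=1, R=1): N1=0, N2=0, N3=1, N4=1, N5=1, N6=0, N7=0, N8=0, giving Y1=1, Y2=0. Observed Y1=0, Y2=0.
Test 1: faults giving observed Y1=0, Y2=0 are {N1 stuck-at-1, N4 stuck-at-0, N5 stuck-at-0}.
Test 2 (P=0, Q=0, R=0): fault-free N1=1, N2=0, N3=0, N4=1, N5=1, N6=1, N7=0, N8=0 → Y1=1, Y2=0; observed Y1=1, Y2=0. Eliminates N4 stuck-at-0, N5 stuck-at-0.
Only N1 stuck-at-1 is consistent with every test.

N1 stuck-at-1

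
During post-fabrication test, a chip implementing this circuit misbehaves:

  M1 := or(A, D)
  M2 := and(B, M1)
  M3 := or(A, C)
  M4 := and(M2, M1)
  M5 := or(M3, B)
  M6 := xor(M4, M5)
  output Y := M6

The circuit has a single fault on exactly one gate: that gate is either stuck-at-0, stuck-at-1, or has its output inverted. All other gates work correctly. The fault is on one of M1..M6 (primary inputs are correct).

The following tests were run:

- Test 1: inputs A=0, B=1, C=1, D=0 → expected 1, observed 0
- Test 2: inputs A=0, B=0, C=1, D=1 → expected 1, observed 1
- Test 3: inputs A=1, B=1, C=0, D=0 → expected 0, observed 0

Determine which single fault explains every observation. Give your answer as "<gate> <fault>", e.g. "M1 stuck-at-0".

Fault-free values for test 1 (A=0, B=1, C=1, D=0): M1=0, M2=0, M3=1, M4=0, M5=1, M6=1, giving Y=1. Observed 0.
Test 1: faults giving observed 0 are {M1 stuck-at-1, M1 inverted output, M4 stuck-at-1, M4 inverted output, M5 stuck-at-0, M5 inverted output, M6 stuck-at-0, M6 inverted output}.
Test 2 (A=0, B=0, C=1, D=1): fault-free M1=1, M2=0, M3=1, M4=0, M5=1, M6=1 → 1; observed 1. Eliminates M4 stuck-at-1, M4 inverted output, M5 stuck-at-0, M5 inverted output, M6 stuck-at-0, M6 inverted output.
Test 3 (A=1, B=1, C=0, D=0): fault-free M1=1, M2=1, M3=1, M4=1, M5=1, M6=0 → 0; observed 0. Eliminates M1 inverted output.
Only M1 stuck-at-1 is consistent with every test.

M1 stuck-at-1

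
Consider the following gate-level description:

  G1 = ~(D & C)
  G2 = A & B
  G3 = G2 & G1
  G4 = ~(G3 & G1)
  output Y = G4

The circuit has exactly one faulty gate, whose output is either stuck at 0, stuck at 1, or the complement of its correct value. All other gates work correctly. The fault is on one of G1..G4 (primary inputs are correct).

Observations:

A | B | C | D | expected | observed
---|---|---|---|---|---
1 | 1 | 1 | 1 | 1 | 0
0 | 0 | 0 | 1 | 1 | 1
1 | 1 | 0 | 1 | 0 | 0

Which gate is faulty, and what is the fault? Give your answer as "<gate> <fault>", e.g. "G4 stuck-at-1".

G1 stuck-at-1

Fault-free values for test 1 (A=1, B=1, C=1, D=1): G1=0, G2=1, G3=0, G4=1, giving Y=1. Observed 0.
Test 1: faults giving observed 0 are {G1 stuck-at-1, G1 inverted output, G4 stuck-at-0, G4 inverted output}.
Test 2 (A=0, B=0, C=0, D=1): fault-free G1=1, G2=0, G3=0, G4=1 → 1; observed 1. Eliminates G4 stuck-at-0, G4 inverted output.
Test 3 (A=1, B=1, C=0, D=1): fault-free G1=1, G2=1, G3=1, G4=0 → 0; observed 0. Eliminates G1 inverted output.
Only G1 stuck-at-1 is consistent with every test.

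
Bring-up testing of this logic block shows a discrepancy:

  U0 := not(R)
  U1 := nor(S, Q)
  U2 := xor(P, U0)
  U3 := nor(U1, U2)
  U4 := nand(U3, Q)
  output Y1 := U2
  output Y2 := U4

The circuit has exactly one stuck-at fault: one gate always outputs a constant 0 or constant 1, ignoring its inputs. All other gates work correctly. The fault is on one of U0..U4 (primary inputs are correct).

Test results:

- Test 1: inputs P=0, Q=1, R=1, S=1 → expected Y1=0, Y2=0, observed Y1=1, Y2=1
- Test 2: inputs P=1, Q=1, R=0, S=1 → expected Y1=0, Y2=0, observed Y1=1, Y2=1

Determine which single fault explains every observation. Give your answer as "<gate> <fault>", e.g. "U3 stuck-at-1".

U2 stuck-at-1

Fault-free values for test 1 (P=0, Q=1, R=1, S=1): U0=0, U1=0, U2=0, U3=1, U4=0, giving Y1=0, Y2=0. Observed Y1=1, Y2=1.
Test 1: faults giving observed Y1=1, Y2=1 are {U0 stuck-at-1, U2 stuck-at-1}.
Test 2 (P=1, Q=1, R=0, S=1): fault-free U0=1, U1=0, U2=0, U3=1, U4=0 → Y1=0, Y2=0; observed Y1=1, Y2=1. Eliminates U0 stuck-at-1.
Only U2 stuck-at-1 is consistent with every test.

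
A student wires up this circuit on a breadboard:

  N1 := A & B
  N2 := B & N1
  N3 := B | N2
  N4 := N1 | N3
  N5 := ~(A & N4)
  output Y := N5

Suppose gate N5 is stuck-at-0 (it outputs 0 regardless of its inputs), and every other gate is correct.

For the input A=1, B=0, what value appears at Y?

Propagate with N5 forced: N1=0, N2=0, N3=0, N4=0, N5=0 [stuck-at-0].
So Y = 0. (Without the fault it would be 1.)

0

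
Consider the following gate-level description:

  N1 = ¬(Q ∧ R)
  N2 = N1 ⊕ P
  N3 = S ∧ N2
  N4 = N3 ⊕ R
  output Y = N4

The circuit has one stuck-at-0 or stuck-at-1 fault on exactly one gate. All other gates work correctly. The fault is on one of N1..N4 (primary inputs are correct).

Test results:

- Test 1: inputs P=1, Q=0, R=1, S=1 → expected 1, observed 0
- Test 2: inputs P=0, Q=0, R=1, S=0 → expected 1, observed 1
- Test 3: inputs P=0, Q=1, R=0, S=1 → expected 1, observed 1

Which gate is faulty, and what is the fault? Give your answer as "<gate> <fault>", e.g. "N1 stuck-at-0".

N2 stuck-at-1

Fault-free values for test 1 (P=1, Q=0, R=1, S=1): N1=1, N2=0, N3=0, N4=1, giving Y=1. Observed 0.
Test 1: faults giving observed 0 are {N1 stuck-at-0, N2 stuck-at-1, N3 stuck-at-1, N4 stuck-at-0}.
Test 2 (P=0, Q=0, R=1, S=0): fault-free N1=1, N2=1, N3=0, N4=1 → 1; observed 1. Eliminates N3 stuck-at-1, N4 stuck-at-0.
Test 3 (P=0, Q=1, R=0, S=1): fault-free N1=1, N2=1, N3=1, N4=1 → 1; observed 1. Eliminates N1 stuck-at-0.
Only N2 stuck-at-1 is consistent with every test.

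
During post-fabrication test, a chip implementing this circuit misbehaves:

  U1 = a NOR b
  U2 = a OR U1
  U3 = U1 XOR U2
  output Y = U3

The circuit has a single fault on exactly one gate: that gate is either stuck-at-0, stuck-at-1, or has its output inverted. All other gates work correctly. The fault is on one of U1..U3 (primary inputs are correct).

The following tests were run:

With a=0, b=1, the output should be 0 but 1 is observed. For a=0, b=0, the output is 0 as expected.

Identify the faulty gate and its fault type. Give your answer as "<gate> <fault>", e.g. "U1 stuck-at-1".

U2 stuck-at-1

Fault-free values for test 1 (a=0, b=1): U1=0, U2=0, U3=0, giving Y=0. Observed 1.
Test 1: faults giving observed 1 are {U2 stuck-at-1, U2 inverted output, U3 stuck-at-1, U3 inverted output}.
Test 2 (a=0, b=0): fault-free U1=1, U2=1, U3=0 → 0; observed 0. Eliminates U2 inverted output, U3 stuck-at-1, U3 inverted output.
Only U2 stuck-at-1 is consistent with every test.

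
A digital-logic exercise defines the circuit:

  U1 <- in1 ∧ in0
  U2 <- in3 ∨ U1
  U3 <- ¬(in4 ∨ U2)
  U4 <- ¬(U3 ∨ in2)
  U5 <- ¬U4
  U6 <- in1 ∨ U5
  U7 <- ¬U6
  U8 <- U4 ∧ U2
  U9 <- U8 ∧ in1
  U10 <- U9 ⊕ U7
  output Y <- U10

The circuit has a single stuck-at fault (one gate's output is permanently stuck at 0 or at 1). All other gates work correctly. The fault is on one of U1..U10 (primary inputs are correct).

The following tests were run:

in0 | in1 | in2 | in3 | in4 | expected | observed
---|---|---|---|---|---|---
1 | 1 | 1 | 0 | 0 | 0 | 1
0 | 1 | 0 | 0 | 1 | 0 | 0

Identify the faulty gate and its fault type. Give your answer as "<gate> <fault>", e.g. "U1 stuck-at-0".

Fault-free values for test 1 (in0=1, in1=1, in2=1, in3=0, in4=0): U1=1, U2=1, U3=0, U4=0, U5=1, U6=1, U7=0, U8=0, U9=0, U10=0, giving Y=0. Observed 1.
Test 1: faults giving observed 1 are {U4 stuck-at-1, U6 stuck-at-0, U7 stuck-at-1, U8 stuck-at-1, U9 stuck-at-1, U10 stuck-at-1}.
Test 2 (in0=0, in1=1, in2=0, in3=0, in4=1): fault-free U1=0, U2=0, U3=0, U4=1, U5=0, U6=1, U7=0, U8=0, U9=0, U10=0 → 0; observed 0. Eliminates U6 stuck-at-0, U7 stuck-at-1, U8 stuck-at-1, U9 stuck-at-1, U10 stuck-at-1.
Only U4 stuck-at-1 is consistent with every test.

U4 stuck-at-1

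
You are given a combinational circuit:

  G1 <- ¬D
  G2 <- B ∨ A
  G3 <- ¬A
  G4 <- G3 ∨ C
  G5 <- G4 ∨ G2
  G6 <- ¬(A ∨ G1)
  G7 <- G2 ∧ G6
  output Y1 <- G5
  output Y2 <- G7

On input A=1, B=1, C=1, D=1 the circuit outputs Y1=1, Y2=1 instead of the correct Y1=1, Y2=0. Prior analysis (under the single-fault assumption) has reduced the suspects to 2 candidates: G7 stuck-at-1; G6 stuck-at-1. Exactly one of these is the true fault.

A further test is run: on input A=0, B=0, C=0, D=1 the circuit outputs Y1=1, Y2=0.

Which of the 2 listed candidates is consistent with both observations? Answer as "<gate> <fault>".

Evaluate each candidate on input A=0, B=0, C=0, D=1:
  G7 stuck-at-1: G1=0, G2=0, G3=1, G4=1, G5=1, G6=1, G7=1 [stuck-at-1] → Y1=1, Y2=1 — eliminated
  G6 stuck-at-1: G1=0, G2=0, G3=1, G4=1, G5=1, G6=1 [stuck-at-1], G7=0 → Y1=1, Y2=0 — matches
Only G6 stuck-at-1 reproduces the observed Y1=1, Y2=0.

G6 stuck-at-1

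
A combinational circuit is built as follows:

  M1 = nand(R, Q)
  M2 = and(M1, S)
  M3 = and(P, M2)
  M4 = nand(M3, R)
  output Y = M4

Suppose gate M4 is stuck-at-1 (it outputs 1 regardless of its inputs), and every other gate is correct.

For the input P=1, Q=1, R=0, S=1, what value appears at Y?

1

Propagate with M4 forced: M1=1, M2=1, M3=1, M4=1 [stuck-at-1].
So Y = 1. (Same as the fault-free value — the fault is masked on this input.)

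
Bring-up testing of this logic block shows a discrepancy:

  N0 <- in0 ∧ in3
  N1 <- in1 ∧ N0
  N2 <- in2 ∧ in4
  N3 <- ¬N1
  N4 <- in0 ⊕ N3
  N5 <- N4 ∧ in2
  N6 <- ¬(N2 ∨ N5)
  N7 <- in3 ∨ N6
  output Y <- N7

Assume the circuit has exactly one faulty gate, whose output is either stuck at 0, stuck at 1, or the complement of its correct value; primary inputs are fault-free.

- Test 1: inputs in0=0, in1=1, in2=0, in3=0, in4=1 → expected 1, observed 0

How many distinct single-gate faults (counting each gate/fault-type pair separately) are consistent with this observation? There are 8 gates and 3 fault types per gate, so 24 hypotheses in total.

Fault-free: N0=0, N1=0, N2=0, N3=1, N4=1, N5=0, N6=1, N7=1 → 1. Observed 0.
  N0: none of the 3 fault types match ✗
  N1: none of the 3 fault types match ✗
  N2: stuck-at-1, inverted output ✓; others ✗
  N3: none of the 3 fault types match ✗
  N4: none of the 3 fault types match ✗
  N5: stuck-at-1, inverted output ✓; others ✗
  N6: stuck-at-0, inverted output ✓; others ✗
  N7: stuck-at-0, inverted output ✓; others ✗
Consistent faults: {N2 stuck-at-1, N2 inverted output, N5 stuck-at-1, N5 inverted output, N6 stuck-at-0, N6 inverted output, N7 stuck-at-0, N7 inverted output} — 8 in all.

8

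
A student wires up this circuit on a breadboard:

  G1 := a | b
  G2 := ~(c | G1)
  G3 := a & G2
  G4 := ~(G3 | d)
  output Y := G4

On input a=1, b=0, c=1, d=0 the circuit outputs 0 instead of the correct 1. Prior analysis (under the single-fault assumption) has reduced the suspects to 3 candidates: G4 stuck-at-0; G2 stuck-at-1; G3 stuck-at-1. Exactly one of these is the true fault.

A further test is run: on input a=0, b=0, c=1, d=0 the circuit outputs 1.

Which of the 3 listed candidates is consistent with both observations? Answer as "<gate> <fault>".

G2 stuck-at-1

Evaluate each candidate on input a=0, b=0, c=1, d=0:
  G4 stuck-at-0: G1=0, G2=0, G3=0, G4=0 [stuck-at-0] → 0 — eliminated
  G2 stuck-at-1: G1=0, G2=1 [stuck-at-1], G3=0, G4=1 → 1 — matches
  G3 stuck-at-1: G1=0, G2=0, G3=1 [stuck-at-1], G4=0 → 0 — eliminated
Only G2 stuck-at-1 reproduces the observed 1.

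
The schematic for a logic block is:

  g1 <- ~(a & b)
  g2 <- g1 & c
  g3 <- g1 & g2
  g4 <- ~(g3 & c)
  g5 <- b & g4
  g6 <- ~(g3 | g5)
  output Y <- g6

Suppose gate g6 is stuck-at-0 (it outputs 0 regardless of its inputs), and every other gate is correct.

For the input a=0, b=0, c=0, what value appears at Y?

Propagate with g6 forced: g1=1, g2=0, g3=0, g4=1, g5=0, g6=0 [stuck-at-0].
So Y = 0. (Without the fault it would be 1.)

0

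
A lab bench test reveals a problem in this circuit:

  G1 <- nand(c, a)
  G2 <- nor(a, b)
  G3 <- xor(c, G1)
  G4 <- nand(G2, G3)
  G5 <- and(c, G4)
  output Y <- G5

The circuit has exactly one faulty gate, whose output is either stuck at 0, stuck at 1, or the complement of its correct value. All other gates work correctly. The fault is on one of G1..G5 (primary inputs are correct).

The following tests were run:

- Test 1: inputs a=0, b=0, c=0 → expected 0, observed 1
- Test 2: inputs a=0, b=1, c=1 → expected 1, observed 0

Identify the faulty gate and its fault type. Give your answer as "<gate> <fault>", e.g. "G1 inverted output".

Fault-free values for test 1 (a=0, b=0, c=0): G1=1, G2=1, G3=1, G4=0, G5=0, giving Y=0. Observed 1.
Test 1: faults giving observed 1 are {G5 stuck-at-1, G5 inverted output}.
Test 2 (a=0, b=1, c=1): fault-free G1=1, G2=0, G3=0, G4=1, G5=1 → 1; observed 0. Eliminates G5 stuck-at-1.
Only G5 inverted output is consistent with every test.

G5 inverted output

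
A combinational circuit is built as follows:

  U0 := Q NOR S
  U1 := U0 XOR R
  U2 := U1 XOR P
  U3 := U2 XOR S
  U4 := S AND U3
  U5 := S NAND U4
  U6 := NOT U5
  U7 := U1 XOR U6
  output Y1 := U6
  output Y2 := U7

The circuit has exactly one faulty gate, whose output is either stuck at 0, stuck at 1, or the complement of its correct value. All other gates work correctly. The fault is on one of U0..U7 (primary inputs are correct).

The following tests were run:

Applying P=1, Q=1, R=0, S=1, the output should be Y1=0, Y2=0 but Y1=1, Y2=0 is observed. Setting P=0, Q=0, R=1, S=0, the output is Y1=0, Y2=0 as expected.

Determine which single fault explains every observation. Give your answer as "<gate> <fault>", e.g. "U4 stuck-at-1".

Fault-free values for test 1 (P=1, Q=1, R=0, S=1): U0=0, U1=0, U2=1, U3=0, U4=0, U5=1, U6=0, U7=0, giving Y1=0, Y2=0. Observed Y1=1, Y2=0.
Test 1: faults giving observed Y1=1, Y2=0 are {U0 stuck-at-1, U0 inverted output, U1 stuck-at-1, U1 inverted output}.
Test 2 (P=0, Q=0, R=1, S=0): fault-free U0=1, U1=0, U2=0, U3=0, U4=0, U5=1, U6=0, U7=0 → Y1=0, Y2=0; observed Y1=0, Y2=0. Eliminates U0 inverted output, U1 stuck-at-1, U1 inverted output.
Only U0 stuck-at-1 is consistent with every test.

U0 stuck-at-1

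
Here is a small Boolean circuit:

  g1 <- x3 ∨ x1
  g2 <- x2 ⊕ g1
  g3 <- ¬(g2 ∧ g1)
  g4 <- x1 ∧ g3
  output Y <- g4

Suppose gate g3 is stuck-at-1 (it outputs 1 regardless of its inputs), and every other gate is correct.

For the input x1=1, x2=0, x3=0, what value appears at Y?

1

Propagate with g3 forced: g1=1, g2=1, g3=1 [stuck-at-1], g4=1.
So Y = 1. (Without the fault it would be 0.)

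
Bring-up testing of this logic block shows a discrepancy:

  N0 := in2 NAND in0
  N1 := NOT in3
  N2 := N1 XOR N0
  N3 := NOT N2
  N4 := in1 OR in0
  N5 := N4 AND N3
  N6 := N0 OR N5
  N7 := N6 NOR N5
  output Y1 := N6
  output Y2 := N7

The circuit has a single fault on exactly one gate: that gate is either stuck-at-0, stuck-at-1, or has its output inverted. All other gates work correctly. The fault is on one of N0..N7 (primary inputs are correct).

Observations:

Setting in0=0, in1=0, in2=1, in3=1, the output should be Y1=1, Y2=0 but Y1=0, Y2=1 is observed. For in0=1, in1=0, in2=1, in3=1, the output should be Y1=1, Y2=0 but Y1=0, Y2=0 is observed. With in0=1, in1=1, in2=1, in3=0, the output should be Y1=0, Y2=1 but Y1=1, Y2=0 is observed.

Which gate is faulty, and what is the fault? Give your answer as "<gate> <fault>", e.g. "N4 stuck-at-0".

N6 inverted output

Fault-free values for test 1 (in0=0, in1=0, in2=1, in3=1): N0=1, N1=0, N2=1, N3=0, N4=0, N5=0, N6=1, N7=0, giving Y1=1, Y2=0. Observed Y1=0, Y2=1.
Test 1: faults giving observed Y1=0, Y2=1 are {N0 stuck-at-0, N0 inverted output, N6 stuck-at-0, N6 inverted output}.
Test 2 (in0=1, in1=0, in2=1, in3=1): fault-free N0=0, N1=0, N2=0, N3=1, N4=1, N5=1, N6=1, N7=0 → Y1=1, Y2=0; observed Y1=0, Y2=0. Eliminates N0 stuck-at-0, N0 inverted output.
Test 3 (in0=1, in1=1, in2=1, in3=0): fault-free N0=0, N1=1, N2=1, N3=0, N4=1, N5=0, N6=0, N7=1 → Y1=0, Y2=1; observed Y1=1, Y2=0. Eliminates N6 stuck-at-0.
Only N6 inverted output is consistent with every test.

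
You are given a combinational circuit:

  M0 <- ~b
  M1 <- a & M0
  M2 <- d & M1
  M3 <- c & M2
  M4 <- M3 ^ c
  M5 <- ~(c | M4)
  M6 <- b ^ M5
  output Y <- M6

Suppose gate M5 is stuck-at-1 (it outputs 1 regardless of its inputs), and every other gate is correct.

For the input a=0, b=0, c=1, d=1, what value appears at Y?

1

Propagate with M5 forced: M0=1, M1=0, M2=0, M3=0, M4=1, M5=1 [stuck-at-1], M6=1.
So Y = 1. (Without the fault it would be 0.)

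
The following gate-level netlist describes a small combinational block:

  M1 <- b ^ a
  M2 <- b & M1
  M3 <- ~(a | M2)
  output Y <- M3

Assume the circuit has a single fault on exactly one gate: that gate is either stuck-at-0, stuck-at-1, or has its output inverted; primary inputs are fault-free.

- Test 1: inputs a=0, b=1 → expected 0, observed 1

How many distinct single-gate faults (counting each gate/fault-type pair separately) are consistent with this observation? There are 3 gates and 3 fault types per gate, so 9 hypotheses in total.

Fault-free: M1=1, M2=1, M3=0 → 0. Observed 1.
  M1 stuck-at-0: output 1 ✓
  M1 stuck-at-1: output 0 ✗
  M1 inverted output: output 1 ✓
  M2 stuck-at-0: output 1 ✓
  M2 stuck-at-1: output 0 ✗
  M2 inverted output: output 1 ✓
  M3 stuck-at-0: output 0 ✗
  M3 stuck-at-1: output 1 ✓
  M3 inverted output: output 1 ✓
Consistent faults: {M1 stuck-at-0, M1 inverted output, M2 stuck-at-0, M2 inverted output, M3 stuck-at-1, M3 inverted output} — 6 in all.

6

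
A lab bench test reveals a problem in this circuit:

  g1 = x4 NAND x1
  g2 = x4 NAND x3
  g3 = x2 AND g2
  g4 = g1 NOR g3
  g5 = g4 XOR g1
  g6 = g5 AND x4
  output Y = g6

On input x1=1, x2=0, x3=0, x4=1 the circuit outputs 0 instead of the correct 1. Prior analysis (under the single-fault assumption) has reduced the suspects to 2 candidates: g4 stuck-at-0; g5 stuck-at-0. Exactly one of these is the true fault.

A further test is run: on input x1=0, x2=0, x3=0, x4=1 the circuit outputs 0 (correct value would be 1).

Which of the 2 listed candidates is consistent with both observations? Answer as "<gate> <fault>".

Evaluate each candidate on input x1=0, x2=0, x3=0, x4=1:
  g4 stuck-at-0: g1=1, g2=1, g3=0, g4=0 [stuck-at-0], g5=1, g6=1 → 1 — eliminated
  g5 stuck-at-0: g1=1, g2=1, g3=0, g4=0, g5=0 [stuck-at-0], g6=0 → 0 — matches
Only g5 stuck-at-0 reproduces the observed 0.

g5 stuck-at-0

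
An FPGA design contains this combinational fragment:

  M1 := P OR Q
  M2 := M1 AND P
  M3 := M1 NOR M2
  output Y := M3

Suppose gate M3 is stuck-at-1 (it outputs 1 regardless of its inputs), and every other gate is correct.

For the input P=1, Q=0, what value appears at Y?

Propagate with M3 forced: M1=1, M2=1, M3=1 [stuck-at-1].
So Y = 1. (Without the fault it would be 0.)

1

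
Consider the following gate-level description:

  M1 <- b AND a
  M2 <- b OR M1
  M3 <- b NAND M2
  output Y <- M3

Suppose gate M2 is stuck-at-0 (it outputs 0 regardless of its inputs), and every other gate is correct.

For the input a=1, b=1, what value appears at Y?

1

Propagate with M2 forced: M1=1, M2=0 [stuck-at-0], M3=1.
So Y = 1. (Without the fault it would be 0.)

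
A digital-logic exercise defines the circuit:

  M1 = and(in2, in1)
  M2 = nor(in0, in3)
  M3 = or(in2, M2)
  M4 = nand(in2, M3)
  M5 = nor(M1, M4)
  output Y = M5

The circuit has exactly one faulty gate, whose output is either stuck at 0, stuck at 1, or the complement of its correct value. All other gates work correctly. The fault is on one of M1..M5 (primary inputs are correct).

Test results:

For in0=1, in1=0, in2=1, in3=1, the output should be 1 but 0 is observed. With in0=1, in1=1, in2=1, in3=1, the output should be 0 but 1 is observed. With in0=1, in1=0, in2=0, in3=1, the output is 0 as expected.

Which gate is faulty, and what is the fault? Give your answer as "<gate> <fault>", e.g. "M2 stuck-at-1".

M1 inverted output

Fault-free values for test 1 (in0=1, in1=0, in2=1, in3=1): M1=0, M2=0, M3=1, M4=0, M5=1, giving Y=1. Observed 0.
Test 1: faults giving observed 0 are {M1 stuck-at-1, M1 inverted output, M3 stuck-at-0, M3 inverted output, M4 stuck-at-1, M4 inverted output, M5 stuck-at-0, M5 inverted output}.
Test 2 (in0=1, in1=1, in2=1, in3=1): fault-free M1=1, M2=0, M3=1, M4=0, M5=0 → 0; observed 1. Eliminates M1 stuck-at-1, M3 stuck-at-0, M3 inverted output, M4 stuck-at-1, M4 inverted output, M5 stuck-at-0.
Test 3 (in0=1, in1=0, in2=0, in3=1): fault-free M1=0, M2=0, M3=0, M4=1, M5=0 → 0; observed 0. Eliminates M5 inverted output.
Only M1 inverted output is consistent with every test.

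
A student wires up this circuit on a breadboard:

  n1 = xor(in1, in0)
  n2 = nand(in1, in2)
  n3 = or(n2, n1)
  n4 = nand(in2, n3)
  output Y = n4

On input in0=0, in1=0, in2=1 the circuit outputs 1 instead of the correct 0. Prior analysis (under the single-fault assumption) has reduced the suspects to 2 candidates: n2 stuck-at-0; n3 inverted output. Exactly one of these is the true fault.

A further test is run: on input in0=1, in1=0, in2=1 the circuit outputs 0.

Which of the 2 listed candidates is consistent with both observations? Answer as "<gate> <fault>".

n2 stuck-at-0

Evaluate each candidate on input in0=1, in1=0, in2=1:
  n2 stuck-at-0: n1=1, n2=0 [stuck-at-0], n3=1, n4=0 → 0 — matches
  n3 inverted output: n1=1, n2=1, n3=0 [inverted output], n4=1 → 1 — eliminated
Only n2 stuck-at-0 reproduces the observed 0.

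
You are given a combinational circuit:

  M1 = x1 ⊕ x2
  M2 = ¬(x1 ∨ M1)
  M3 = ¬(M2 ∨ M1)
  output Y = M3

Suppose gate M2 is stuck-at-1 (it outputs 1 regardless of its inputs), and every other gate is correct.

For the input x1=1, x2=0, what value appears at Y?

Propagate with M2 forced: M1=1, M2=1 [stuck-at-1], M3=0.
So Y = 0. (Same as the fault-free value — the fault is masked on this input.)

0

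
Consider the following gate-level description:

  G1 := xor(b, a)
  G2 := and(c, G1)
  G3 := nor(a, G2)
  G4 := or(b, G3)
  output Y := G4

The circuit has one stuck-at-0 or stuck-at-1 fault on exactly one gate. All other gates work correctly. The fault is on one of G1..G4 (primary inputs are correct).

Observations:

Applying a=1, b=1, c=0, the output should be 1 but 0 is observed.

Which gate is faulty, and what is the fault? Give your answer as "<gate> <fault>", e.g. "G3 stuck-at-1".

Fault-free values for test 1 (a=1, b=1, c=0): G1=0, G2=0, G3=0, G4=1, giving Y=1. Observed 0.
Test 1: faults giving observed 0 are {G4 stuck-at-0}.
Only G4 stuck-at-0 is consistent with every test.

G4 stuck-at-0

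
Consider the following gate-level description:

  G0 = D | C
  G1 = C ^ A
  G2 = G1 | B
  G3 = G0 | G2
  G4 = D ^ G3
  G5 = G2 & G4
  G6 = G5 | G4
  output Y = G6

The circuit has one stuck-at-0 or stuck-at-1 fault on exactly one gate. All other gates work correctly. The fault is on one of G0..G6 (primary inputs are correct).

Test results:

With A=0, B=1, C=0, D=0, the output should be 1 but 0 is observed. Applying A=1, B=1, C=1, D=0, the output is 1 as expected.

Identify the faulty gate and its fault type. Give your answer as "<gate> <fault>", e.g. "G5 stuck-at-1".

Fault-free values for test 1 (A=0, B=1, C=0, D=0): G0=0, G1=0, G2=1, G3=1, G4=1, G5=1, G6=1, giving Y=1. Observed 0.
Test 1: faults giving observed 0 are {G2 stuck-at-0, G3 stuck-at-0, G4 stuck-at-0, G6 stuck-at-0}.
Test 2 (A=1, B=1, C=1, D=0): fault-free G0=1, G1=0, G2=1, G3=1, G4=1, G5=1, G6=1 → 1; observed 1. Eliminates G3 stuck-at-0, G4 stuck-at-0, G6 stuck-at-0.
Only G2 stuck-at-0 is consistent with every test.

G2 stuck-at-0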